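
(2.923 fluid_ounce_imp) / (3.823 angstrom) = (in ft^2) 2.338e+06. Check: 1 fluid_ounce_imp = 2.8413063e-05 m^3, so 2.923 fluid_ounce_imp = 2.923 * 2.8413063e-05 = 8.3051382e-05 m^3. 1 angstrom = 1e-10 m, so 3.823 angstrom = 3.823 * 1e-10 = 3.823e-10 m. Combine: 8.3051382e-05 m^3 / 3.823e-10 m = 217241.39 m^2. 1 ft^2 = 0.09290304 m^2, so 217241.39 m^2 = 217241.39 / 0.09290304 = 2338366.8 ft^2 ≈ 2.338e+06 ft^2 (4 s.f.).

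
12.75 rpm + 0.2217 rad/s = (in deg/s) 89.2. Check: 1 rpm = 0.10471976 rad/s, so 12.75 rpm = 12.75 * 0.10471976 = 1.3351769 rad/s. 0.2217 rad/s is already in rad/s. Sum: 1.3351769 + 0.2217 = 1.5568769 rad/s. 1 deg/s = 0.017453293 rad/s, so 1.5568769 rad/s = 1.5568769 / 0.017453293 = 89.202474 deg/s ≈ 89.2 deg/s (4 s.f.).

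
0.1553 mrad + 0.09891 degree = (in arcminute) 6.468. Check: 1 mrad = 0.001 rad, so 0.1553 mrad = 0.1553 * 0.001 = 0.0001553 rad. 1 degree = 0.017453293 rad, so 0.09891 degree = 0.09891 * 0.017453293 = 0.0017263052 rad. Sum: 0.0001553 + 0.0017263052 = 0.0018816052 rad. 1 arcminute = 0.00029088821 rad, so 0.0018816052 rad = 0.0018816052 / 0.00029088821 = 6.4684821 arcminute ≈ 6.468 arcminute (4 s.f.).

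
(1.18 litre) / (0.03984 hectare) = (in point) 1 litre = 0.001 m^3, so 1.18 litre = 1.18 * 0.001 = 0.00118 m^3. 1 hectare = 10000 m^2, so 0.03984 hectare = 0.03984 * 10000 = 398.4 m^2. Combine: 0.00118 m^3 / 398.4 m^2 = 2.9618474e-06 m. 1 point = 0.00035277778 m, so 2.9618474e-06 m = 2.9618474e-06 / 0.00035277778 = 0.0083957879 point ≈ 0.008396 point (4 s.f.). Final answer: 0.008396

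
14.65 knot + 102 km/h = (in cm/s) 1 knot = 0.51444444 m/s, so 14.65 knot = 14.65 * 0.51444444 = 7.5366111 m/s. 1 km/h = 0.27777778 m/s, so 102 km/h = 102 * 0.27777778 = 28.333333 m/s. Sum: 7.5366111 + 28.333333 = 35.869944 m/s. 1 cm/s = 0.01 m/s, so 35.869944 m/s = 35.869944 / 0.01 = 3586.9944 cm/s ≈ 3587 cm/s (4 s.f.). Final answer: 3587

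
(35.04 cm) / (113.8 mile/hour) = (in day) 7.972e-08. Check: 1 cm = 0.01 m, so 35.04 cm = 35.04 * 0.01 = 0.3504 m. 1 mile/hour = 0.44704 m/s, so 113.8 mile/hour = 113.8 * 0.44704 = 50.873152 m/s. Combine: 0.3504 m / 50.873152 m/s = 0.0068877195 s. 1 day = 86400 s, so 0.0068877195 s = 0.0068877195 / 86400 = 7.9718975e-08 day ≈ 7.972e-08 day (4 s.f.).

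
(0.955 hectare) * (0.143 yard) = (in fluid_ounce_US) 1 hectare = 10000 m^2, so 0.955 hectare = 0.955 * 10000 = 9550 m^2. 1 yard = 0.9144 m, so 0.143 yard = 0.143 * 0.9144 = 0.1307592 m. Combine: 9550 m^2 * 0.1307592 m = 1248.7504 m^3. 1 fluid_ounce_US = 2.957353e-05 m^3, so 1248.7504 m^3 = 1248.7504 / 2.957353e-05 = 42225273 fluid_ounce_US ≈ 4.223e+07 fluid_ounce_US (4 s.f.). Final answer: 4.223e+07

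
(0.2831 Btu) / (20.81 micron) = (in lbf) 1 Btu = 1055.0559 J, so 0.2831 Btu = 0.2831 * 1055.0559 = 298.68631 J. 1 micron = 1e-06 m, so 20.81 micron = 20.81 * 1e-06 = 2.081e-05 m. Combine: 298.68631 J / 2.081e-05 m = 14353018 N. 1 lbf = 4.4482216 N, so 14353018 N = 14353018 / 4.4482216 = 3226686.9 lbf ≈ 3.227e+06 lbf (4 s.f.). Final answer: 3.227e+06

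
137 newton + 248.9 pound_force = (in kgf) 126.9. Check: 137 newton = 137 N. 1 pound_force = 4.4482216 N, so 248.9 pound_force = 248.9 * 4.4482216 = 1107.1624 N. Sum: 137 + 1107.1624 = 1244.1624 N. 1 kgf = 9.80665 N, so 1244.1624 N = 1244.1624 / 9.80665 = 126.86925 kgf ≈ 126.9 kgf (4 s.f.).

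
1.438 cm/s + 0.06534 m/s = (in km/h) 0.287. Check: 1 cm/s = 0.01 m/s, so 1.438 cm/s = 1.438 * 0.01 = 0.01438 m/s. 0.06534 m/s is already in m/s. Sum: 0.01438 + 0.06534 = 0.07972 m/s. 1 km/h = 0.27777778 m/s, so 0.07972 m/s = 0.07972 / 0.27777778 = 0.286992 km/h ≈ 0.287 km/h (4 s.f.).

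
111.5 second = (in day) 0.001291. Check: 111.5 second = 111.5 s. 1 day = 86400 s, so 111.5 s = 111.5 / 86400 = 0.0012905093 day ≈ 0.001291 day (4 s.f.).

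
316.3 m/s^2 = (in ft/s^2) 1 ft/s^2 = 0.3048 m/s^2, so 316.3 m/s^2 = 316.3 / 0.3048 = 1037.7297 ft/s^2 ≈ 1038 ft/s^2 (4 s.f.). Final answer: 1038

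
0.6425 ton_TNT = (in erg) 1 ton_TNT = 4.184e+09 J, so 0.6425 ton_TNT = 0.6425 * 4.184e+09 = 2.68822e+09 J. 1 erg = 1e-07 J, so 2.68822e+09 J = 2.68822e+09 / 1e-07 = 2.68822e+16 erg ≈ 2.688e+16 erg (4 s.f.). Final answer: 2.688e+16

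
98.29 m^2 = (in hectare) 0.009829. Check: 1 hectare = 10000 m^2, so 98.29 m^2 = 98.29 / 10000 = 0.009829 hectare.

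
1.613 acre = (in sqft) 1 acre = 4046.8564 m^2, so 1.613 acre = 1.613 * 4046.8564 = 6527.5794 m^2. 1 sqft = 0.09290304 m^2, so 6527.5794 m^2 = 6527.5794 / 0.09290304 = 70262.28 sqft ≈ 7.026e+04 sqft (4 s.f.). Final answer: 7.026e+04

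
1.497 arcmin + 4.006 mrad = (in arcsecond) 1 arcmin = 0.00029088821 rad, so 1.497 arcmin = 1.497 * 0.00029088821 = 0.00043545965 rad. 1 mrad = 0.001 rad, so 4.006 mrad = 4.006 * 0.001 = 0.004006 rad. Sum: 0.00043545965 + 0.004006 = 0.0044414596 rad. 1 arcsecond = 4.8481368e-06 rad, so 0.0044414596 rad = 0.0044414596 / 4.8481368e-06 = 916.11681 arcsecond ≈ 916.1 arcsecond (4 s.f.). Final answer: 916.1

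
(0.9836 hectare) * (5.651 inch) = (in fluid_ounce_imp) 4.969e+07. Check: 1 hectare = 10000 m^2, so 0.9836 hectare = 0.9836 * 10000 = 9836 m^2. 1 inch = 0.0254 m, so 5.651 inch = 5.651 * 0.0254 = 0.1435354 m. Combine: 9836 m^2 * 0.1435354 m = 1411.8142 m^3. 1 fluid_ounce_imp = 2.8413063e-05 m^3, so 1411.8142 m^3 = 1411.8142 / 2.8413063e-05 = 49688913 fluid_ounce_imp ≈ 4.969e+07 fluid_ounce_imp (4 s.f.).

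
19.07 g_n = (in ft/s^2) 1 g_n = 9.80665 m/s^2, so 19.07 g_n = 19.07 * 9.80665 = 187.01282 m/s^2. 1 ft/s^2 = 0.3048 m/s^2, so 187.01282 m/s^2 = 187.01282 / 0.3048 = 613.55911 ft/s^2 ≈ 613.6 ft/s^2 (4 s.f.). Final answer: 613.6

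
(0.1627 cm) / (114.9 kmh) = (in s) 1 cm = 0.01 m, so 0.1627 cm = 0.1627 * 0.01 = 0.001627 m. 1 kmh = 0.27777778 m/s, so 114.9 kmh = 114.9 * 0.27777778 = 31.916667 m/s. Combine: 0.001627 m / 31.916667 m/s = 5.0976501e-05 s. Result: 5.0976501e-05 s ≈ 5.098e-05 s (4 s.f.). Final answer: 5.098e-05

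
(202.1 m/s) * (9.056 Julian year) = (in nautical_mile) 202.1 m/s is already in m/s. 1 Julian year = 31557600 s, so 9.056 Julian year = 9.056 * 31557600 = 2.8578563e+08 s. Combine: 202.1 m/s * 2.8578563e+08 s = 5.7757275e+10 m. 1 nautical_mile = 1852 m, so 5.7757275e+10 m = 5.7757275e+10 / 1852 = 31186434 nautical_mile ≈ 3.119e+07 nautical_mile (4 s.f.). Final answer: 3.119e+07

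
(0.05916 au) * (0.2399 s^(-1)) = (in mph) 1 au = 1.4959787e+11 m, so 0.05916 au = 0.05916 * 1.4959787e+11 = 8.85021e+09 m. 0.2399 s^(-1) = 0.2399 Hz. Combine: 8.85021e+09 m * 0.2399 Hz = 2.1231654e+09 m/s. 1 mph = 0.44704 m/s, so 2.1231654e+09 m/s = 2.1231654e+09 / 0.44704 = 4.7493857e+09 mph ≈ 4.749e+09 mph (4 s.f.). Final answer: 4.749e+09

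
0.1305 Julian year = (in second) 4.118e+06. Check: 1 Julian year = 31557600 s, so 0.1305 Julian year = 0.1305 * 31557600 = 4118266.8 s. 4118266.8 s = 4118266.8 second ≈ 4.118e+06 second (4 s.f.).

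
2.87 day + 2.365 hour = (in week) 0.4241. Check: 1 day = 86400 s, so 2.87 day = 2.87 * 86400 = 247968 s. 1 hour = 3600 s, so 2.365 hour = 2.365 * 3600 = 8514 s. Sum: 247968 + 8514 = 256482 s. 1 week = 604800 s, so 256482 s = 256482 / 604800 = 0.42407738 week ≈ 0.4241 week (4 s.f.).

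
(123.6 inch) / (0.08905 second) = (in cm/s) 1 inch = 0.0254 m, so 123.6 inch = 123.6 * 0.0254 = 3.13944 m. 0.08905 second = 0.08905 s. Combine: 3.13944 m / 0.08905 s = 35.254801 m/s. 1 cm/s = 0.01 m/s, so 35.254801 m/s = 35.254801 / 0.01 = 3525.4801 cm/s ≈ 3525 cm/s (4 s.f.). Final answer: 3525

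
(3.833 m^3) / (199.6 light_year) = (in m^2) 2.03e-18. Check: 3.833 m^3 is already in m^3. 1 light_year = 9.4607305e+15 m, so 199.6 light_year = 199.6 * 9.4607305e+15 = 1.8883618e+18 m. Combine: 3.833 m^3 / 1.8883618e+18 m = 2.0298017e-18 m^2. Result: 2.0298017e-18 m^2 ≈ 2.03e-18 m^2 (4 s.f.).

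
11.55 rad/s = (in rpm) 110.3. Check: 1 rpm = 0.10471976 rad/s, so 11.55 rad/s = 11.55 / 0.10471976 = 110.29438 rpm ≈ 110.3 rpm (4 s.f.).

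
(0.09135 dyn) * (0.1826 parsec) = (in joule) 1 dyn = 1e-05 N, so 0.09135 dyn = 0.09135 * 1e-05 = 9.135e-07 N. 1 parsec = 3.0856776e+16 m, so 0.1826 parsec = 0.1826 * 3.0856776e+16 = 5.6344473e+15 m. Combine: 9.135e-07 N * 5.6344473e+15 m = 5.1470676e+09 J. 5.1470676e+09 J = 5.1470676e+09 joule ≈ 5.147e+09 joule (4 s.f.). Final answer: 5.147e+09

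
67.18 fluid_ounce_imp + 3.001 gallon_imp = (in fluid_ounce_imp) 1 fluid_ounce_imp = 2.8413063e-05 m^3, so 67.18 fluid_ounce_imp = 67.18 * 2.8413063e-05 = 0.0019087895 m^3. 1 gallon_imp = 0.00454609 m^3, so 3.001 gallon_imp = 3.001 * 0.00454609 = 0.013642816 m^3. Sum: 0.0019087895 + 0.013642816 = 0.015551606 m^3. 1 fluid_ounce_imp = 2.8413063e-05 m^3, so 0.015551606 m^3 = 0.015551606 / 2.8413063e-05 = 547.34 fluid_ounce_imp ≈ 547.3 fluid_ounce_imp (4 s.f.). Final answer: 547.3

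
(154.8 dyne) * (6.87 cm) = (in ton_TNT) 2.542e-14. Check: 1 dyne = 1e-05 N, so 154.8 dyne = 154.8 * 1e-05 = 0.001548 N. 1 cm = 0.01 m, so 6.87 cm = 6.87 * 0.01 = 0.0687 m. Combine: 0.001548 N * 0.0687 m = 0.0001063476 J. 1 ton_TNT = 4.184e+09 J, so 0.0001063476 J = 0.0001063476 / 4.184e+09 = 2.5417686e-14 ton_TNT ≈ 2.542e-14 ton_TNT (4 s.f.).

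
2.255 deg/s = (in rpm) 1 deg/s = 0.017453293 rad/s, so 2.255 deg/s = 2.255 * 0.017453293 = 0.039357175 rad/s. 1 rpm = 0.10471976 rad/s, so 0.039357175 rad/s = 0.039357175 / 0.10471976 = 0.37583333 rpm ≈ 0.3758 rpm (4 s.f.). Final answer: 0.3758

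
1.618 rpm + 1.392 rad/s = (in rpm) 14.91. Check: 1 rpm = 0.10471976 rad/s, so 1.618 rpm = 1.618 * 0.10471976 = 0.16943656 rad/s. 1.392 rad/s is already in rad/s. Sum: 0.16943656 + 1.392 = 1.5614366 rad/s. 1 rpm = 0.10471976 rad/s, so 1.5614366 rad/s = 1.5614366 / 0.10471976 = 14.910621 rpm ≈ 14.91 rpm (4 s.f.).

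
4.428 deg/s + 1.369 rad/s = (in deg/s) 82.87. Check: 1 deg/s = 0.017453293 rad/s, so 4.428 deg/s = 4.428 * 0.017453293 = 0.077283179 rad/s. 1.369 rad/s is already in rad/s. Sum: 0.077283179 + 1.369 = 1.4462832 rad/s. 1 deg/s = 0.017453293 rad/s, so 1.4462832 rad/s = 1.4462832 / 0.017453293 = 82.865922 deg/s ≈ 82.87 deg/s (4 s.f.).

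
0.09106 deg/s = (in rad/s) 0.001589. Check: 1 deg/s = 0.017453293 rad/s, so 0.09106 deg/s = 0.09106 * 0.017453293 = 0.0015892968 rad/s. Result: 0.0015892968 rad/s ≈ 0.001589 rad/s (4 s.f.).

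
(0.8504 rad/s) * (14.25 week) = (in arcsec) 1.512e+12. Check: 0.8504 rad/s is already in rad/s. 1 week = 604800 s, so 14.25 week = 14.25 * 604800 = 8618400 s. Combine: 0.8504 rad/s * 8618400 s = 7329087.4 rad. 1 arcsec = 4.8481368e-06 rad, so 7329087.4 rad = 7329087.4 / 4.8481368e-06 = 1.5117328e+12 arcsec ≈ 1.512e+12 arcsec (4 s.f.).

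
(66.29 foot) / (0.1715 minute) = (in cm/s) 1 foot = 0.3048 m, so 66.29 foot = 66.29 * 0.3048 = 20.205192 m. 1 minute = 60 s, so 0.1715 minute = 0.1715 * 60 = 10.29 s. Combine: 20.205192 m / 10.29 s = 1.9635755 m/s. 1 cm/s = 0.01 m/s, so 1.9635755 m/s = 1.9635755 / 0.01 = 196.35755 cm/s ≈ 196.4 cm/s (4 s.f.). Final answer: 196.4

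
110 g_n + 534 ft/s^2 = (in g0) 126.6. Check: 1 g_n = 9.80665 m/s^2, so 110 g_n = 110 * 9.80665 = 1078.7315 m/s^2. 1 ft/s^2 = 0.3048 m/s^2, so 534 ft/s^2 = 534 * 0.3048 = 162.7632 m/s^2. Sum: 1078.7315 + 162.7632 = 1241.4947 m/s^2. 1 g0 = 9.80665 m/s^2, so 1241.4947 m/s^2 = 1241.4947 / 9.80665 = 126.59723 g0 ≈ 126.6 g0 (4 s.f.).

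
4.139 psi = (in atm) 1 psi = 6894.7573 Pa, so 4.139 psi = 4.139 * 6894.7573 = 28537.4 Pa. 1 atm = 101325 Pa, so 28537.4 Pa = 28537.4 / 101325 = 0.28164224 atm ≈ 0.2816 atm (4 s.f.). Final answer: 0.2816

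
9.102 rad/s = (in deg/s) 521.5. Check: 1 deg/s = 0.017453293 rad/s, so 9.102 rad/s = 9.102 / 0.017453293 = 521.50619 deg/s ≈ 521.5 deg/s (4 s.f.).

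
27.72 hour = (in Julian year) 1 hour = 3600 s, so 27.72 hour = 27.72 * 3600 = 99792 s. 1 Julian year = 31557600 s, so 99792 s = 99792 / 31557600 = 0.0031622177 Julian year ≈ 0.003162 Julian year (4 s.f.). Final answer: 0.003162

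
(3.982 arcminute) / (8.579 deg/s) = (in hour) 1 arcminute = 0.00029088821 rad, so 3.982 arcminute = 3.982 * 0.00029088821 = 0.0011583168 rad. 1 deg/s = 0.017453293 rad/s, so 8.579 deg/s = 8.579 * 0.017453293 = 0.1497318 rad/s. Combine: 0.0011583168 rad / 0.1497318 rad/s = 0.0077359444 s. 1 hour = 3600 s, so 0.0077359444 s = 0.0077359444 / 3600 = 2.1488734e-06 hour ≈ 2.149e-06 hour (4 s.f.). Final answer: 2.149e-06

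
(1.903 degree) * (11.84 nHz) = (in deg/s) 1 degree = 0.017453293 rad, so 1.903 degree = 1.903 * 0.017453293 = 0.033213616 rad. 1 nHz = 1e-09 Hz, so 11.84 nHz = 11.84 * 1e-09 = 1.184e-08 Hz. Combine: 0.033213616 rad * 1.184e-08 Hz = 3.9324921e-10 rad/s. 1 deg/s = 0.017453293 rad/s, so 3.9324921e-10 rad/s = 3.9324921e-10 / 0.017453293 = 2.253152e-08 deg/s ≈ 2.253e-08 deg/s (4 s.f.). Final answer: 2.253e-08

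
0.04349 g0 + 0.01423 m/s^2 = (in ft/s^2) 1.446. Check: 1 g0 = 9.80665 m/s^2, so 0.04349 g0 = 0.04349 * 9.80665 = 0.42649121 m/s^2. 0.01423 m/s^2 is already in m/s^2. Sum: 0.42649121 + 0.01423 = 0.44072121 m/s^2. 1 ft/s^2 = 0.3048 m/s^2, so 0.44072121 m/s^2 = 0.44072121 / 0.3048 = 1.4459357 ft/s^2 ≈ 1.446 ft/s^2 (4 s.f.).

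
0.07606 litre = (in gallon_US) 0.02009. Check: 1 litre = 0.001 m^3, so 0.07606 litre = 0.07606 * 0.001 = 7.606e-05 m^3. 1 gallon_US = 0.0037854118 m^3, so 7.606e-05 m^3 = 7.606e-05 / 0.0037854118 = 0.020092926 gallon_US ≈ 0.02009 gallon_US (4 s.f.).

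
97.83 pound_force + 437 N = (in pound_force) 1 pound_force = 4.4482216 N, so 97.83 pound_force = 97.83 * 4.4482216 = 435.16952 N. 437 N is already in N. Sum: 435.16952 + 437 = 872.16952 N. 1 pound_force = 4.4482216 N, so 872.16952 N = 872.16952 / 4.4482216 = 196.07151 pound_force ≈ 196.1 pound_force (4 s.f.). Final answer: 196.1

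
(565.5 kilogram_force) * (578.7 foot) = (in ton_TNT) 1 kilogram_force = 9.80665 N, so 565.5 kilogram_force = 565.5 * 9.80665 = 5545.6606 N. 1 foot = 0.3048 m, so 578.7 foot = 578.7 * 0.3048 = 176.38776 m. Combine: 5545.6606 N * 176.38776 m = 978186.65 J. 1 ton_TNT = 4.184e+09 J, so 978186.65 J = 978186.65 / 4.184e+09 = 0.00023379222 ton_TNT ≈ 0.0002338 ton_TNT (4 s.f.). Final answer: 0.0002338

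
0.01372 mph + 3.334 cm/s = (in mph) 0.0883. Check: 1 mph = 0.44704 m/s, so 0.01372 mph = 0.01372 * 0.44704 = 0.0061333888 m/s. 1 cm/s = 0.01 m/s, so 3.334 cm/s = 3.334 * 0.01 = 0.03334 m/s. Sum: 0.0061333888 + 0.03334 = 0.039473389 m/s. 1 mph = 0.44704 m/s, so 0.039473389 m/s = 0.039473389 / 0.44704 = 0.088299456 mph ≈ 0.0883 mph (4 s.f.).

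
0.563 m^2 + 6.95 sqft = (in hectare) 0.0001209. Check: 0.563 m^2 is already in m^2. 1 sqft = 0.09290304 m^2, so 6.95 sqft = 6.95 * 0.09290304 = 0.64567613 m^2. Sum: 0.563 + 0.64567613 = 1.2086761 m^2. 1 hectare = 10000 m^2, so 1.2086761 m^2 = 1.2086761 / 10000 = 0.00012086761 hectare ≈ 0.0001209 hectare (4 s.f.).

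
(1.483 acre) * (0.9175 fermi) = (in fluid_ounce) 1.862e-07. Check: 1 acre = 4046.8564 m^2, so 1.483 acre = 1.483 * 4046.8564 = 6001.4881 m^2. 1 fermi = 1e-15 m, so 0.9175 fermi = 0.9175 * 1e-15 = 9.175e-16 m. Combine: 6001.4881 m^2 * 9.175e-16 m = 5.5063653e-12 m^3. 1 fluid_ounce = 2.957353e-05 m^3, so 5.5063653e-12 m^3 = 5.5063653e-12 / 2.957353e-05 = 1.8619236e-07 fluid_ounce ≈ 1.862e-07 fluid_ounce (4 s.f.).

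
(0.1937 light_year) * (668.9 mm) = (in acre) 3.029e+11. Check: 1 light_year = 9.4607305e+15 m, so 0.1937 light_year = 0.1937 * 9.4607305e+15 = 1.8325435e+15 m. 1 mm = 0.001 m, so 668.9 mm = 668.9 * 0.001 = 0.6689 m. Combine: 1.8325435e+15 m * 0.6689 m = 1.2257883e+15 m^2. 1 acre = 4046.8564 m^2, so 1.2257883e+15 m^2 = 1.2257883e+15 / 4046.8564 = 3.028989e+11 acre ≈ 3.029e+11 acre (4 s.f.).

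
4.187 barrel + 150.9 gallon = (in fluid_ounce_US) 1 barrel = 0.15898729 m^3, so 4.187 barrel = 4.187 * 0.15898729 = 0.6656798 m^3. 1 gallon = 0.0037854118 m^3, so 150.9 gallon = 150.9 * 0.0037854118 = 0.57121864 m^3. Sum: 0.6656798 + 0.57121864 = 1.2368984 m^3. 1 fluid_ounce_US = 2.957353e-05 m^3, so 1.2368984 m^3 = 1.2368984 / 2.957353e-05 = 41824.512 fluid_ounce_US ≈ 4.182e+04 fluid_ounce_US (4 s.f.). Final answer: 4.182e+04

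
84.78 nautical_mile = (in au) 1.05e-06. Check: 1 nautical_mile = 1852 m, so 84.78 nautical_mile = 84.78 * 1852 = 157012.56 m. 1 au = 1.4959787e+11 m, so 157012.56 m = 157012.56 / 1.4959787e+11 = 1.0495641e-06 au ≈ 1.05e-06 au (4 s.f.).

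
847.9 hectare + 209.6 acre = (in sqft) 1 hectare = 10000 m^2, so 847.9 hectare = 847.9 * 10000 = 8479000 m^2. 1 acre = 4046.8564 m^2, so 209.6 acre = 209.6 * 4046.8564 = 848221.11 m^2. Sum: 8479000 + 848221.11 = 9327221.1 m^2. 1 sqft = 0.09290304 m^2, so 9327221.1 m^2 = 9327221.1 / 0.09290304 = 1.0039737e+08 sqft ≈ 1.004e+08 sqft (4 s.f.). Final answer: 1.004e+08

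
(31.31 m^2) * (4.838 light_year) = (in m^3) 31.31 m^2 is already in m^2. 1 light_year = 9.4607305e+15 m, so 4.838 light_year = 4.838 * 9.4607305e+15 = 4.5771014e+16 m. Combine: 31.31 m^2 * 4.5771014e+16 m = 1.4330904e+18 m^3. Result: 1.4330904e+18 m^3 ≈ 1.433e+18 m^3 (4 s.f.). Final answer: 1.433e+18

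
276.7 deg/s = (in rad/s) 1 deg/s = 0.017453293 rad/s, so 276.7 deg/s = 276.7 * 0.017453293 = 4.829326 rad/s. Result: 4.829326 rad/s ≈ 4.829 rad/s (4 s.f.). Final answer: 4.829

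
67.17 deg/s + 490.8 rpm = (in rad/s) 52.57. Check: 1 deg/s = 0.017453293 rad/s, so 67.17 deg/s = 67.17 * 0.017453293 = 1.1723377 rad/s. 1 rpm = 0.10471976 rad/s, so 490.8 rpm = 490.8 * 0.10471976 = 51.396456 rad/s. Sum: 1.1723377 + 51.396456 = 52.568793 rad/s. Result: 52.568793 rad/s ≈ 52.57 rad/s (4 s.f.).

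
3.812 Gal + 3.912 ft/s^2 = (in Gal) 1 Gal = 0.01 m/s^2, so 3.812 Gal = 3.812 * 0.01 = 0.03812 m/s^2. 1 ft/s^2 = 0.3048 m/s^2, so 3.912 ft/s^2 = 3.912 * 0.3048 = 1.1923776 m/s^2. Sum: 0.03812 + 1.1923776 = 1.2304976 m/s^2. 1 Gal = 0.01 m/s^2, so 1.2304976 m/s^2 = 1.2304976 / 0.01 = 123.04976 Gal ≈ 123 Gal (4 s.f.). Final answer: 123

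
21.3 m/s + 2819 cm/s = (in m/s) 49.49. Check: 21.3 m/s is already in m/s. 1 cm/s = 0.01 m/s, so 2819 cm/s = 2819 * 0.01 = 28.19 m/s. Sum: 21.3 + 28.19 = 49.49 m/s. Result: 49.49 m/s.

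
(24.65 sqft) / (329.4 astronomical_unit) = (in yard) 5.082e-14. Check: 1 sqft = 0.09290304 m^2, so 24.65 sqft = 24.65 * 0.09290304 = 2.2900599 m^2. 1 astronomical_unit = 1.4959787e+11 m, so 329.4 astronomical_unit = 329.4 * 1.4959787e+11 = 4.9277539e+13 m. Combine: 2.2900599 m^2 / 4.9277539e+13 m = 4.6472693e-14 m. 1 yard = 0.9144 m, so 4.6472693e-14 m = 4.6472693e-14 / 0.9144 = 5.0823155e-14 yard ≈ 5.082e-14 yard (4 s.f.).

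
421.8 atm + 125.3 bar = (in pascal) 5.527e+07. Check: 1 atm = 101325 Pa, so 421.8 atm = 421.8 * 101325 = 42738885 Pa. 1 bar = 100000 Pa, so 125.3 bar = 125.3 * 100000 = 12530000 Pa. Sum: 42738885 + 12530000 = 55268885 Pa. 55268885 Pa = 55268885 pascal ≈ 5.527e+07 pascal (4 s.f.).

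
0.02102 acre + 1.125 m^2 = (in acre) 0.0213. Check: 1 acre = 4046.8564 m^2, so 0.02102 acre = 0.02102 * 4046.8564 = 85.064922 m^2. 1.125 m^2 is already in m^2. Sum: 85.064922 + 1.125 = 86.189922 m^2. 1 acre = 4046.8564 m^2, so 86.189922 m^2 = 86.189922 / 4046.8564 = 0.021297994 acre ≈ 0.0213 acre (4 s.f.).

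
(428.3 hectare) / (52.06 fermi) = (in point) 2.332e+23. Check: 1 hectare = 10000 m^2, so 428.3 hectare = 428.3 * 10000 = 4283000 m^2. 1 fermi = 1e-15 m, so 52.06 fermi = 52.06 * 1e-15 = 5.206e-14 m. Combine: 4283000 m^2 / 5.206e-14 m = 8.2270457e+19 m. 1 point = 0.00035277778 m, so 8.2270457e+19 m = 8.2270457e+19 / 0.00035277778 = 2.332076e+23 point ≈ 2.332e+23 point (4 s.f.).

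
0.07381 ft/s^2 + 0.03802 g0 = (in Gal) 1 ft/s^2 = 0.3048 m/s^2, so 0.07381 ft/s^2 = 0.07381 * 0.3048 = 0.022497288 m/s^2. 1 g0 = 9.80665 m/s^2, so 0.03802 g0 = 0.03802 * 9.80665 = 0.37284883 m/s^2. Sum: 0.022497288 + 0.37284883 = 0.39534612 m/s^2. 1 Gal = 0.01 m/s^2, so 0.39534612 m/s^2 = 0.39534612 / 0.01 = 39.534612 Gal ≈ 39.53 Gal (4 s.f.). Final answer: 39.53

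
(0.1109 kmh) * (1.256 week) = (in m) 2.34e+04. Check: 1 kmh = 0.27777778 m/s, so 0.1109 kmh = 0.1109 * 0.27777778 = 0.030805556 m/s. 1 week = 604800 s, so 1.256 week = 1.256 * 604800 = 759628.8 s. Combine: 0.030805556 m/s * 759628.8 s = 23400.787 m. Result: 23400.787 m ≈ 2.34e+04 m (4 s.f.).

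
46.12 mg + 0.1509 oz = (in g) 4.324. Check: 1 mg = 1e-06 kg, so 46.12 mg = 46.12 * 1e-06 = 4.612e-05 kg. 1 oz = 0.028349523 kg, so 0.1509 oz = 0.1509 * 0.028349523 = 0.004277943 kg. Sum: 4.612e-05 + 0.004277943 = 0.004324063 kg. 1 g = 0.001 kg, so 0.004324063 kg = 0.004324063 / 0.001 = 4.324063 g ≈ 4.324 g (4 s.f.).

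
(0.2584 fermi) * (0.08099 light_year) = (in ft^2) 2.131. Check: 1 fermi = 1e-15 m, so 0.2584 fermi = 0.2584 * 1e-15 = 2.584e-16 m. 1 light_year = 9.4607305e+15 m, so 0.08099 light_year = 0.08099 * 9.4607305e+15 = 7.6622456e+14 m. Combine: 2.584e-16 m * 7.6622456e+14 m = 0.19799243 m^2. 1 ft^2 = 0.09290304 m^2, so 0.19799243 m^2 = 0.19799243 / 0.09290304 = 2.1311727 ft^2 ≈ 2.131 ft^2 (4 s.f.).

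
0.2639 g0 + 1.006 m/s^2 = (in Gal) 1 g0 = 9.80665 m/s^2, so 0.2639 g0 = 0.2639 * 9.80665 = 2.5879749 m/s^2. 1.006 m/s^2 is already in m/s^2. Sum: 2.5879749 + 1.006 = 3.5939749 m/s^2. 1 Gal = 0.01 m/s^2, so 3.5939749 m/s^2 = 3.5939749 / 0.01 = 359.39749 Gal ≈ 359.4 Gal (4 s.f.). Final answer: 359.4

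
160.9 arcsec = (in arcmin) 1 arcsec = 4.8481368e-06 rad, so 160.9 arcsec = 160.9 * 4.8481368e-06 = 0.00078006521 rad. 1 arcmin = 0.00029088821 rad, so 0.00078006521 rad = 0.00078006521 / 0.00029088821 = 2.6816667 arcmin ≈ 2.682 arcmin (4 s.f.). Final answer: 2.682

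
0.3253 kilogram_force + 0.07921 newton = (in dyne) 1 kilogram_force = 9.80665 N, so 0.3253 kilogram_force = 0.3253 * 9.80665 = 3.1901032 N. 0.07921 newton = 0.07921 N. Sum: 3.1901032 + 0.07921 = 3.2693132 N. 1 dyne = 1e-05 N, so 3.2693132 N = 3.2693132 / 1e-05 = 326931.32 dyne ≈ 3.269e+05 dyne (4 s.f.). Final answer: 3.269e+05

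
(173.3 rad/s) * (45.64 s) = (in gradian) 5.035e+05. Check: 173.3 rad/s is already in rad/s. 45.64 s is already in s. Combine: 173.3 rad/s * 45.64 s = 7909.412 rad. 1 gradian = 0.015707963 rad, so 7909.412 rad = 7909.412 / 0.015707963 = 503528.81 gradian ≈ 5.035e+05 gradian (4 s.f.).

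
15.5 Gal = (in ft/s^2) 0.5085. Check: 1 Gal = 0.01 m/s^2, so 15.5 Gal = 15.5 * 0.01 = 0.155 m/s^2. 1 ft/s^2 = 0.3048 m/s^2, so 0.155 m/s^2 = 0.155 / 0.3048 = 0.50853018 ft/s^2 ≈ 0.5085 ft/s^2 (4 s.f.).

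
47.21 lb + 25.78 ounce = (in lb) 1 lb = 0.45359237 kg, so 47.21 lb = 47.21 * 0.45359237 = 21.414096 kg. 1 ounce = 0.028349523 kg, so 25.78 ounce = 25.78 * 0.028349523 = 0.73085071 kg. Sum: 21.414096 + 0.73085071 = 22.144946 kg. 1 lb = 0.45359237 kg, so 22.144946 kg = 22.144946 / 0.45359237 = 48.82125 lb ≈ 48.82 lb (4 s.f.). Final answer: 48.82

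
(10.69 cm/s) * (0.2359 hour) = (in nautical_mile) 0.04902. Check: 1 cm/s = 0.01 m/s, so 10.69 cm/s = 10.69 * 0.01 = 0.1069 m/s. 1 hour = 3600 s, so 0.2359 hour = 0.2359 * 3600 = 849.24 s. Combine: 0.1069 m/s * 849.24 s = 90.783756 m. 1 nautical_mile = 1852 m, so 90.783756 m = 90.783756 / 1852 = 0.049019307 nautical_mile ≈ 0.04902 nautical_mile (4 s.f.).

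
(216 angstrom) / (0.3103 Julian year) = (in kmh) 7.941e-15. Check: 1 angstrom = 1e-10 m, so 216 angstrom = 216 * 1e-10 = 2.16e-08 m. 1 Julian year = 31557600 s, so 0.3103 Julian year = 0.3103 * 31557600 = 9792323.3 s. Combine: 2.16e-08 m / 9792323.3 s = 2.2058095e-15 m/s. 1 kmh = 0.27777778 m/s, so 2.2058095e-15 m/s = 2.2058095e-15 / 0.27777778 = 7.9409143e-15 kmh ≈ 7.941e-15 kmh (4 s.f.).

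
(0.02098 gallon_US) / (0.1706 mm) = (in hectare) 1 gallon_US = 0.0037854118 m^3, so 0.02098 gallon_US = 0.02098 * 0.0037854118 = 7.9417939e-05 m^3. 1 mm = 0.001 m, so 0.1706 mm = 0.1706 * 0.001 = 0.0001706 m. Combine: 7.9417939e-05 m^3 / 0.0001706 m = 0.46552133 m^2. 1 hectare = 10000 m^2, so 0.46552133 m^2 = 0.46552133 / 10000 = 4.6552133e-05 hectare ≈ 4.655e-05 hectare (4 s.f.). Final answer: 4.655e-05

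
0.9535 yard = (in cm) 87.19. Check: 1 yard = 0.9144 m, so 0.9535 yard = 0.9535 * 0.9144 = 0.8718804 m. 1 cm = 0.01 m, so 0.8718804 m = 0.8718804 / 0.01 = 87.18804 cm ≈ 87.19 cm (4 s.f.).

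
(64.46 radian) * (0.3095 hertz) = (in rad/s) 64.46 radian = 64.46 rad. 0.3095 hertz = 0.3095 Hz. Combine: 64.46 rad * 0.3095 Hz = 19.95037 rad/s. Result: 19.95037 rad/s ≈ 19.95 rad/s (4 s.f.). Final answer: 19.95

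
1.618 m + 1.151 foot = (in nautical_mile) 0.001063. Check: 1.618 m is already in m. 1 foot = 0.3048 m, so 1.151 foot = 1.151 * 0.3048 = 0.3508248 m. Sum: 1.618 + 0.3508248 = 1.9688248 m. 1 nautical_mile = 1852 m, so 1.9688248 m = 1.9688248 / 1852 = 0.0010630803 nautical_mile ≈ 0.001063 nautical_mile (4 s.f.).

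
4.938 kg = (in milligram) 4.938e+06. Check: 1 milligram = 1e-06 kg, so 4.938 kg = 4.938 / 1e-06 = 4938000 milligram ≈ 4.938e+06 milligram (4 s.f.).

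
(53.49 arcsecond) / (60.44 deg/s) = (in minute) 4.097e-06. Check: 1 arcsecond = 4.8481368e-06 rad, so 53.49 arcsecond = 53.49 * 4.8481368e-06 = 0.00025932684 rad. 1 deg/s = 0.017453293 rad/s, so 60.44 deg/s = 60.44 * 0.017453293 = 1.054877 rad/s. Combine: 0.00025932684 rad / 1.054877 rad/s = 0.00024583609 s. 1 minute = 60 s, so 0.00024583609 s = 0.00024583609 / 60 = 4.0972682e-06 minute ≈ 4.097e-06 minute (4 s.f.).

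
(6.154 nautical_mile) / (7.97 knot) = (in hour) 0.7721. Check: 1 nautical_mile = 1852 m, so 6.154 nautical_mile = 6.154 * 1852 = 11397.208 m. 1 knot = 0.51444444 m/s, so 7.97 knot = 7.97 * 0.51444444 = 4.1001222 m/s. Combine: 11397.208 m / 4.1001222 m/s = 2779.724 s. 1 hour = 3600 s, so 2779.724 s = 2779.724 / 3600 = 0.77214555 hour ≈ 0.7721 hour (4 s.f.).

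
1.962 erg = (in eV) 1.225e+12. Check: 1 erg = 1e-07 J, so 1.962 erg = 1.962 * 1e-07 = 1.962e-07 J. 1 eV = 1.6021766e-19 J, so 1.962e-07 J = 1.962e-07 / 1.6021766e-19 = 1.2245841e+12 eV ≈ 1.225e+12 eV (4 s.f.).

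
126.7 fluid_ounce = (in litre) 1 fluid_ounce = 2.957353e-05 m^3, so 126.7 fluid_ounce = 126.7 * 2.957353e-05 = 0.0037469662 m^3. 1 litre = 0.001 m^3, so 0.0037469662 m^3 = 0.0037469662 / 0.001 = 3.7469662 litre ≈ 3.747 litre (4 s.f.). Final answer: 3.747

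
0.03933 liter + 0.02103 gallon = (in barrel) 1 liter = 0.001 m^3, so 0.03933 liter = 0.03933 * 0.001 = 3.933e-05 m^3. 1 gallon = 0.0037854118 m^3, so 0.02103 gallon = 0.02103 * 0.0037854118 = 7.960721e-05 m^3. Sum: 3.933e-05 + 7.960721e-05 = 0.00011893721 m^3. 1 barrel = 0.15898729 m^3, so 0.00011893721 m^3 = 0.00011893721 / 0.15898729 = 0.00074809254 barrel ≈ 0.0007481 barrel (4 s.f.). Final answer: 0.0007481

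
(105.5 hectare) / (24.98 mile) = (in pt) 7.439e+04. Check: 1 hectare = 10000 m^2, so 105.5 hectare = 105.5 * 10000 = 1055000 m^2. 1 mile = 1609.344 m, so 24.98 mile = 24.98 * 1609.344 = 40201.413 m. Combine: 1055000 m^2 / 40201.413 m = 26.242859 m. 1 pt = 0.00035277778 m, so 26.242859 m = 26.242859 / 0.00035277778 = 74389.205 pt ≈ 7.439e+04 pt (4 s.f.).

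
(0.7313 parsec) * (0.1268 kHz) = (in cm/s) 2.861e+20. Check: 1 parsec = 3.0856776e+16 m, so 0.7313 parsec = 0.7313 * 3.0856776e+16 = 2.256556e+16 m. 1 kHz = 1000 Hz, so 0.1268 kHz = 0.1268 * 1000 = 126.8 Hz. Combine: 2.256556e+16 m * 126.8 Hz = 2.861313e+18 m/s. 1 cm/s = 0.01 m/s, so 2.861313e+18 m/s = 2.861313e+18 / 0.01 = 2.861313e+20 cm/s ≈ 2.861e+20 cm/s (4 s.f.).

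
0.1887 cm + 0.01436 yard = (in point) 1 cm = 0.01 m, so 0.1887 cm = 0.1887 * 0.01 = 0.001887 m. 1 yard = 0.9144 m, so 0.01436 yard = 0.01436 * 0.9144 = 0.013130784 m. Sum: 0.001887 + 0.013130784 = 0.015017784 m. 1 point = 0.00035277778 m, so 0.015017784 m = 0.015017784 / 0.00035277778 = 42.570096 point ≈ 42.57 point (4 s.f.). Final answer: 42.57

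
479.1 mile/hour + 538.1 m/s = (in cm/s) 1 mile/hour = 0.44704 m/s, so 479.1 mile/hour = 479.1 * 0.44704 = 214.17686 m/s. 538.1 m/s is already in m/s. Sum: 214.17686 + 538.1 = 752.27686 m/s. 1 cm/s = 0.01 m/s, so 752.27686 m/s = 752.27686 / 0.01 = 75227.686 cm/s ≈ 7.523e+04 cm/s (4 s.f.). Final answer: 7.523e+04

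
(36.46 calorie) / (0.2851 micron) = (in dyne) 1 calorie = 4.184 J, so 36.46 calorie = 36.46 * 4.184 = 152.54864 J. 1 micron = 1e-06 m, so 0.2851 micron = 0.2851 * 1e-06 = 2.851e-07 m. Combine: 152.54864 J / 2.851e-07 m = 5.3507064e+08 N. 1 dyne = 1e-05 N, so 5.3507064e+08 N = 5.3507064e+08 / 1e-05 = 5.3507064e+13 dyne ≈ 5.351e+13 dyne (4 s.f.). Final answer: 5.351e+13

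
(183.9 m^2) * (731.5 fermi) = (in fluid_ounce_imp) 183.9 m^2 is already in m^2. 1 fermi = 1e-15 m, so 731.5 fermi = 731.5 * 1e-15 = 7.315e-13 m. Combine: 183.9 m^2 * 7.315e-13 m = 1.3452285e-10 m^3. 1 fluid_ounce_imp = 2.8413063e-05 m^3, so 1.3452285e-10 m^3 = 1.3452285e-10 / 2.8413063e-05 = 4.7345424e-06 fluid_ounce_imp ≈ 4.735e-06 fluid_ounce_imp (4 s.f.). Final answer: 4.735e-06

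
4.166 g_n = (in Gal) 4085. Check: 1 g_n = 9.80665 m/s^2, so 4.166 g_n = 4.166 * 9.80665 = 40.854504 m/s^2. 1 Gal = 0.01 m/s^2, so 40.854504 m/s^2 = 40.854504 / 0.01 = 4085.4504 Gal ≈ 4085 Gal (4 s.f.).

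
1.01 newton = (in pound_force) 1.01 newton = 1.01 N. 1 pound_force = 4.4482216 N, so 1.01 N = 1.01 / 4.4482216 = 0.22705703 pound_force ≈ 0.2271 pound_force (4 s.f.). Final answer: 0.2271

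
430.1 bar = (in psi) 6238. Check: 1 bar = 100000 Pa, so 430.1 bar = 430.1 * 100000 = 43010000 Pa. 1 psi = 6894.7573 Pa, so 43010000 Pa = 43010000 / 6894.7573 = 6238.0731 psi ≈ 6238 psi (4 s.f.).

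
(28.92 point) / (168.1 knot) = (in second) 1 point = 0.00035277778 m, so 28.92 point = 28.92 * 0.00035277778 = 0.010202333 m. 1 knot = 0.51444444 m/s, so 168.1 knot = 168.1 * 0.51444444 = 86.478111 m/s. Combine: 0.010202333 m / 86.478111 m/s = 0.0001179759 s. 0.0001179759 s = 0.0001179759 second ≈ 0.000118 second (4 s.f.). Final answer: 0.000118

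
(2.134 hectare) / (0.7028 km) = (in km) 0.03036. Check: 1 hectare = 10000 m^2, so 2.134 hectare = 2.134 * 10000 = 21340 m^2. 1 km = 1000 m, so 0.7028 km = 0.7028 * 1000 = 702.8 m. Combine: 21340 m^2 / 702.8 m = 30.364257 m. 1 km = 1000 m, so 30.364257 m = 30.364257 / 1000 = 0.030364257 km ≈ 0.03036 km (4 s.f.).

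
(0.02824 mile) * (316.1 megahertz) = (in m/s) 1 mile = 1609.344 m, so 0.02824 mile = 0.02824 * 1609.344 = 45.447875 m. 1 megahertz = 1000000 Hz, so 316.1 megahertz = 316.1 * 1000000 = 3.161e+08 Hz. Combine: 45.447875 m * 3.161e+08 Hz = 1.4366073e+10 m/s. Result: 1.4366073e+10 m/s ≈ 1.437e+10 m/s (4 s.f.). Final answer: 1.437e+10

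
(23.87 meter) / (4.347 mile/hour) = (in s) 12.28. Check: 23.87 meter = 23.87 m. 1 mile/hour = 0.44704 m/s, so 4.347 mile/hour = 4.347 * 0.44704 = 1.9432829 m/s. Combine: 23.87 m / 1.9432829 m/s = 12.283338 s. Result: 12.283338 s ≈ 12.28 s (4 s.f.).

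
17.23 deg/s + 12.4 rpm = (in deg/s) 1 deg/s = 0.017453293 rad/s, so 17.23 deg/s = 17.23 * 0.017453293 = 0.30072023 rad/s. 1 rpm = 0.10471976 rad/s, so 12.4 rpm = 12.4 * 0.10471976 = 1.298525 rad/s. Sum: 0.30072023 + 1.298525 = 1.5992452 rad/s. 1 deg/s = 0.017453293 rad/s, so 1.5992452 rad/s = 1.5992452 / 0.017453293 = 91.63 deg/s. Final answer: 91.63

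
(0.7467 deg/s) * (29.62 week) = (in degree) 1.338e+07. Check: 1 deg/s = 0.017453293 rad/s, so 0.7467 deg/s = 0.7467 * 0.017453293 = 0.013032374 rad/s. 1 week = 604800 s, so 29.62 week = 29.62 * 604800 = 17914176 s. Combine: 0.013032374 rad/s * 17914176 s = 233464.23 rad. 1 degree = 0.017453293 rad, so 233464.23 rad = 233464.23 / 0.017453293 = 13376515 degree ≈ 1.338e+07 degree (4 s.f.).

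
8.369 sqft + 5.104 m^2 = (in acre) 0.001453. Check: 1 sqft = 0.09290304 m^2, so 8.369 sqft = 8.369 * 0.09290304 = 0.77750554 m^2. 5.104 m^2 is already in m^2. Sum: 0.77750554 + 5.104 = 5.8815055 m^2. 1 acre = 4046.8564 m^2, so 5.8815055 m^2 = 5.8815055 / 4046.8564 = 0.0014533517 acre ≈ 0.001453 acre (4 s.f.).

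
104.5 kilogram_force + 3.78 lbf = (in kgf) 106.2. Check: 1 kilogram_force = 9.80665 N, so 104.5 kilogram_force = 104.5 * 9.80665 = 1024.7949 N. 1 lbf = 4.4482216 N, so 3.78 lbf = 3.78 * 4.4482216 = 16.814278 N. Sum: 1024.7949 + 16.814278 = 1041.6092 N. 1 kgf = 9.80665 N, so 1041.6092 N = 1041.6092 / 9.80665 = 106.21458 kgf ≈ 106.2 kgf (4 s.f.).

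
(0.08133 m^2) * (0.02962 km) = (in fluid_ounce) 0.08133 m^2 is already in m^2. 1 km = 1000 m, so 0.02962 km = 0.02962 * 1000 = 29.62 m. Combine: 0.08133 m^2 * 29.62 m = 2.4089946 m^3. 1 fluid_ounce = 2.957353e-05 m^3, so 2.4089946 m^3 = 2.4089946 / 2.957353e-05 = 81457.798 fluid_ounce ≈ 8.146e+04 fluid_ounce (4 s.f.). Final answer: 8.146e+04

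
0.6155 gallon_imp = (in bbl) 0.0176. Check: 1 gallon_imp = 0.00454609 m^3, so 0.6155 gallon_imp = 0.6155 * 0.00454609 = 0.0027981184 m^3. 1 bbl = 0.15898729 m^3, so 0.0027981184 m^3 = 0.0027981184 / 0.15898729 = 0.017599635 bbl ≈ 0.0176 bbl (4 s.f.).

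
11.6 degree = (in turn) 0.03222. Check: 1 degree = 0.017453293 rad, so 11.6 degree = 11.6 * 0.017453293 = 0.20245819 rad. 1 turn = 6.2831853 rad, so 0.20245819 rad = 0.20245819 / 6.2831853 = 0.032222222 turn ≈ 0.03222 turn (4 s.f.).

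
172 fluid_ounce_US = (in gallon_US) 1 fluid_ounce_US = 2.957353e-05 m^3, so 172 fluid_ounce_US = 172 * 2.957353e-05 = 0.0050866471 m^3. 1 gallon_US = 0.0037854118 m^3, so 0.0050866471 m^3 = 0.0050866471 / 0.0037854118 = 1.34375 gallon_US ≈ 1.344 gallon_US (4 s.f.). Final answer: 1.344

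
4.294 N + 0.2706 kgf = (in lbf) 4.294 N is already in N. 1 kgf = 9.80665 N, so 0.2706 kgf = 0.2706 * 9.80665 = 2.6536795 N. Sum: 4.294 + 2.6536795 = 6.9476795 N. 1 lbf = 4.4482216 N, so 6.9476795 N = 6.9476795 / 4.4482216 = 1.5619005 lbf ≈ 1.562 lbf (4 s.f.). Final answer: 1.562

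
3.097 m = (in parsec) 1 parsec = 3.0856776e+16 m, so 3.097 m = 3.097 / 3.0856776e+16 = 1.0036693e-16 parsec ≈ 1.004e-16 parsec (4 s.f.). Final answer: 1.004e-16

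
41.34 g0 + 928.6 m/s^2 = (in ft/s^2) 1 g0 = 9.80665 m/s^2, so 41.34 g0 = 41.34 * 9.80665 = 405.40691 m/s^2. 928.6 m/s^2 is already in m/s^2. Sum: 405.40691 + 928.6 = 1334.0069 m/s^2. 1 ft/s^2 = 0.3048 m/s^2, so 1334.0069 m/s^2 = 1334.0069 / 0.3048 = 4376.6631 ft/s^2 ≈ 4377 ft/s^2 (4 s.f.). Final answer: 4377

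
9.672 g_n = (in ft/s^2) 311.2. Check: 1 g_n = 9.80665 m/s^2, so 9.672 g_n = 9.672 * 9.80665 = 94.849919 m/s^2. 1 ft/s^2 = 0.3048 m/s^2, so 94.849919 m/s^2 = 94.849919 / 0.3048 = 311.1874 ft/s^2 ≈ 311.2 ft/s^2 (4 s.f.).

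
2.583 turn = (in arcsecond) 1 turn = 6.2831853 rad, so 2.583 turn = 2.583 * 6.2831853 = 16.229468 rad. 1 arcsecond = 4.8481368e-06 rad, so 16.229468 rad = 16.229468 / 4.8481368e-06 = 3347568 arcsecond ≈ 3.348e+06 arcsecond (4 s.f.). Final answer: 3.348e+06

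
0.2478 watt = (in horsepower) 0.0003323. Check: 0.2478 watt = 0.2478 W. 1 horsepower = 745.69987 W, so 0.2478 W = 0.2478 / 745.69987 = 0.00033230527 horsepower ≈ 0.0003323 horsepower (4 s.f.).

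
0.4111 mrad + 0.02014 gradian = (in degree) 1 mrad = 0.001 rad, so 0.4111 mrad = 0.4111 * 0.001 = 0.0004111 rad. 1 gradian = 0.015707963 rad, so 0.02014 gradian = 0.02014 * 0.015707963 = 0.00031635838 rad. Sum: 0.0004111 + 0.00031635838 = 0.00072745838 rad. 1 degree = 0.017453293 rad, so 0.00072745838 rad = 0.00072745838 / 0.017453293 = 0.041680295 degree ≈ 0.04168 degree (4 s.f.). Final answer: 0.04168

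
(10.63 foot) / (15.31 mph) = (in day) 5.479e-06. Check: 1 foot = 0.3048 m, so 10.63 foot = 10.63 * 0.3048 = 3.240024 m. 1 mph = 0.44704 m/s, so 15.31 mph = 15.31 * 0.44704 = 6.8441824 m/s. Combine: 3.240024 m / 6.8441824 m/s = 0.47339825 s. 1 day = 86400 s, so 0.47339825 s = 0.47339825 / 86400 = 5.4791465e-06 day ≈ 5.479e-06 day (4 s.f.).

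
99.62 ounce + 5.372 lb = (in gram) 1 ounce = 0.028349523 kg, so 99.62 ounce = 99.62 * 0.028349523 = 2.8241795 kg. 1 lb = 0.45359237 kg, so 5.372 lb = 5.372 * 0.45359237 = 2.4366982 kg. Sum: 2.8241795 + 2.4366982 = 5.2608777 kg. 1 gram = 0.001 kg, so 5.2608777 kg = 5.2608777 / 0.001 = 5260.8777 gram ≈ 5261 gram (4 s.f.). Final answer: 5261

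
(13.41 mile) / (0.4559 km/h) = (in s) 1 mile = 1609.344 m, so 13.41 mile = 13.41 * 1609.344 = 21581.303 m. 1 km/h = 0.27777778 m/s, so 0.4559 km/h = 0.4559 * 0.27777778 = 0.12663889 m/s. Combine: 21581.303 m / 0.12663889 m/s = 170416.08 s. Result: 170416.08 s ≈ 1.704e+05 s (4 s.f.). Final answer: 1.704e+05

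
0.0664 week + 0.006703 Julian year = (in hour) 69.91. Check: 1 week = 604800 s, so 0.0664 week = 0.0664 * 604800 = 40158.72 s. 1 Julian year = 31557600 s, so 0.006703 Julian year = 0.006703 * 31557600 = 211530.59 s. Sum: 40158.72 + 211530.59 = 251689.31 s. 1 hour = 3600 s, so 251689.31 s = 251689.31 / 3600 = 69.913698 hour ≈ 69.91 hour (4 s.f.).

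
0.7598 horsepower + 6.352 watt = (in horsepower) 0.7683. Check: 1 horsepower = 745.69987 W, so 0.7598 horsepower = 0.7598 * 745.69987 = 566.58276 W. 6.352 watt = 6.352 W. Sum: 566.58276 + 6.352 = 572.93476 W. 1 horsepower = 745.69987 W, so 572.93476 W = 572.93476 / 745.69987 = 0.76831817 horsepower ≈ 0.7683 horsepower (4 s.f.).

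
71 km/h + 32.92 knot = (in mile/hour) 1 km/h = 0.27777778 m/s, so 71 km/h = 71 * 0.27777778 = 19.722222 m/s. 1 knot = 0.51444444 m/s, so 32.92 knot = 32.92 * 0.51444444 = 16.935511 m/s. Sum: 19.722222 + 16.935511 = 36.657733 m/s. 1 mile/hour = 0.44704 m/s, so 36.657733 m/s = 36.657733 / 0.44704 = 82.001014 mile/hour ≈ 82 mile/hour (4 s.f.). Final answer: 82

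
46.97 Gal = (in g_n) 1 Gal = 0.01 m/s^2, so 46.97 Gal = 46.97 * 0.01 = 0.4697 m/s^2. 1 g_n = 9.80665 m/s^2, so 0.4697 m/s^2 = 0.4697 / 9.80665 = 0.047896071 g_n ≈ 0.0479 g_n (4 s.f.). Final answer: 0.0479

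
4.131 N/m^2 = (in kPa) 0.004131. Check: 4.131 N/m^2 = 4.131 Pa. 1 kPa = 1000 Pa, so 4.131 Pa = 4.131 / 1000 = 0.004131 kPa.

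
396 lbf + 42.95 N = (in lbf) 405.7. Check: 1 lbf = 4.4482216 N, so 396 lbf = 396 * 4.4482216 = 1761.4958 N. 42.95 N is already in N. Sum: 1761.4958 + 42.95 = 1804.4458 N. 1 lbf = 4.4482216 N, so 1804.4458 N = 1804.4458 / 4.4482216 = 405.65554 lbf ≈ 405.7 lbf (4 s.f.).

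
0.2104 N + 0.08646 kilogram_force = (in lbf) 0.2379. Check: 0.2104 N is already in N. 1 kilogram_force = 9.80665 N, so 0.08646 kilogram_force = 0.08646 * 9.80665 = 0.84788296 N. Sum: 0.2104 + 0.84788296 = 1.058283 N. 1 lbf = 4.4482216 N, so 1.058283 N = 1.058283 / 4.4482216 = 0.23791147 lbf ≈ 0.2379 lbf (4 s.f.).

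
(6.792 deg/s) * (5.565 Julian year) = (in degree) 1.193e+09. Check: 1 deg/s = 0.017453293 rad/s, so 6.792 deg/s = 6.792 * 0.017453293 = 0.11854276 rad/s. 1 Julian year = 31557600 s, so 5.565 Julian year = 5.565 * 31557600 = 1.7561804e+08 s. Combine: 0.11854276 rad/s * 1.7561804e+08 s = 20818248 rad. 1 degree = 0.017453293 rad, so 20818248 rad = 20818248 / 0.017453293 = 1.1927978e+09 degree ≈ 1.193e+09 degree (4 s.f.).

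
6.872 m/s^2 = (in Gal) 687.2. Check: 1 Gal = 0.01 m/s^2, so 6.872 m/s^2 = 6.872 / 0.01 = 687.2 Gal.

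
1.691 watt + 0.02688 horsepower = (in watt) 21.74. Check: 1.691 watt = 1.691 W. 1 horsepower = 745.69987 W, so 0.02688 horsepower = 0.02688 * 745.69987 = 20.044413 W. Sum: 1.691 + 20.044413 = 21.735413 W. 21.735413 W = 21.735413 watt ≈ 21.74 watt (4 s.f.).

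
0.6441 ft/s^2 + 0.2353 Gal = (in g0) 1 ft/s^2 = 0.3048 m/s^2, so 0.6441 ft/s^2 = 0.6441 * 0.3048 = 0.19632168 m/s^2. 1 Gal = 0.01 m/s^2, so 0.2353 Gal = 0.2353 * 0.01 = 0.002353 m/s^2. Sum: 0.19632168 + 0.002353 = 0.19867468 m/s^2. 1 g0 = 9.80665 m/s^2, so 0.19867468 m/s^2 = 0.19867468 / 9.80665 = 0.020259179 g0 ≈ 0.02026 g0 (4 s.f.). Final answer: 0.02026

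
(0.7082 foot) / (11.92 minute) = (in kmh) 1 foot = 0.3048 m, so 0.7082 foot = 0.7082 * 0.3048 = 0.21585936 m. 1 minute = 60 s, so 11.92 minute = 11.92 * 60 = 715.2 s. Combine: 0.21585936 m / 715.2 s = 0.00030181678 m/s. 1 kmh = 0.27777778 m/s, so 0.00030181678 m/s = 0.00030181678 / 0.27777778 = 0.0010865404 kmh ≈ 0.001087 kmh (4 s.f.). Final answer: 0.001087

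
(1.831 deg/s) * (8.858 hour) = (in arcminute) 1 deg/s = 0.017453293 rad/s, so 1.831 deg/s = 1.831 * 0.017453293 = 0.031956979 rad/s. 1 hour = 3600 s, so 8.858 hour = 8.858 * 3600 = 31888.8 s. Combine: 0.031956979 rad/s * 31888.8 s = 1019.0697 rad. 1 arcminute = 0.00029088821 rad, so 1019.0697 rad = 1019.0697 / 0.00029088821 = 3503303.6 arcminute ≈ 3.503e+06 arcminute (4 s.f.). Final answer: 3.503e+06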